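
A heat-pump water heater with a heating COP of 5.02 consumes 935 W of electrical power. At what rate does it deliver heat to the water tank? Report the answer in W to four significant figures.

4694 W

Q̇_H = COP_HP × Ẇ = 5.02 × 935.0 = 4694 W.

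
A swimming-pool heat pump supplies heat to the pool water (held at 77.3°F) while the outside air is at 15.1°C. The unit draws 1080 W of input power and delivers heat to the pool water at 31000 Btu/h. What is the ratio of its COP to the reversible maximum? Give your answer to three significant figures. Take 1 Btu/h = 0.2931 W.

0.284

Converting, Q̇_H = 31000 Btu/h = 9086 W, so COP_actual = Q̇_H/Ẇ = 9086/1080 = 8.413.
In absolute terms T_C = 288.25 K and T_H = 298.32 K, so ΔT = 10.07 K.
COP_Carnot = T_H/ΔT = 298.32/10.07 = 29.63.
η_II = COP_actual/COP_Carnot = 8.413/29.63 = 0.2839.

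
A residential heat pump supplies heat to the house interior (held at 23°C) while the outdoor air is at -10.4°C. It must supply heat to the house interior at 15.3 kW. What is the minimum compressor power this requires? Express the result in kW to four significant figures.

1.726 kW

In absolute terms T_C = 262.75 K and T_H = 296.15 K, so ΔT = 33.40 K.
COP_Carnot = T_H/ΔT = 296.15/33.40 = 8.867.
Ẇ_min = Q̇/COP_Carnot = 15.30/8.867 = 1.726 kW.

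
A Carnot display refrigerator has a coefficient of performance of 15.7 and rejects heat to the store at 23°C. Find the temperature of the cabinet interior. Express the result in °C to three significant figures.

For a Carnot refrigerator COP_R = T_C/(T_H − T_C), so T_C = COP·T_H/(1 + COP).
With T_H = 296.15 K, T_C = 15.7 × 296.15/16.70 = 278.42 K.
Converting, 278.42 K = 5.27°C.

5.27 °C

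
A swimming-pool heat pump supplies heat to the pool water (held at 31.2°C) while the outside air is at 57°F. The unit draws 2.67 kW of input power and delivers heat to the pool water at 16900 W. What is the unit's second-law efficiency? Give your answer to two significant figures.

0.36

Converting, Q̇_H = 16900 W = 16.90 kW, so COP_actual = Q̇_H/Ẇ = 16.90/2.670 = 6.330.
In absolute terms T_C = 287.04 K and T_H = 304.35 K, so ΔT = 17.31 K.
COP_Carnot = T_H/ΔT = 304.35/17.31 = 17.58.
η_II = COP_actual/COP_Carnot = 6.330/17.58 = 0.3600.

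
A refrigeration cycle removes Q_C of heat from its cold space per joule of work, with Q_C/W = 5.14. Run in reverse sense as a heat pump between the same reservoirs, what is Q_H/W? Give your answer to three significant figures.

The first law on one cycle gives Q_H = Q_C + W, so Q_H/W = Q_C/W + 1.
COP_HP = COP_R + 1 = 5.14 + 1 = 6.14.

6.14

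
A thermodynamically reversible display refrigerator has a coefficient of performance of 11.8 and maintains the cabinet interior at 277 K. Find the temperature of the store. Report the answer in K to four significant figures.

300.5 K

COP_R = T_C/(T_H − T_C) gives T_H − T_C = T_C/COP.
With T_C = 277.00 K, T_H = 277.00 × (1 + 1/11.8) = 300.47 K.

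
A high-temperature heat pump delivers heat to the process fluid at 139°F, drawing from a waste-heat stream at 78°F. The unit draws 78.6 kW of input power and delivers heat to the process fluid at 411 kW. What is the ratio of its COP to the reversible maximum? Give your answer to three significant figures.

COP_actual = Q̇_H/Ẇ = 411.0/78.60 = 5.229.
In absolute terms T_C = 298.71 K and T_H = 332.59 K, so ΔT = 33.89 K.
COP_Carnot = T_H/ΔT = 332.59/33.89 = 9.814.
η_II = COP_actual/COP_Carnot = 5.229/9.814 = 0.5328.

0.533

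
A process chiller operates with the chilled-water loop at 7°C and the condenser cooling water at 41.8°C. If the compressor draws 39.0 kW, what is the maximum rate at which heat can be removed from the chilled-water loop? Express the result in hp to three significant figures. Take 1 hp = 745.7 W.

In absolute terms T_C = 280.15 K and T_H = 314.95 K, so ΔT = 34.80 K.
COP_Carnot = T_C/ΔT = 280.15/34.80 = 8.050.
Q̇_max = COP_Carnot × Ẇ = 8.050 × 39.00 kW = 314.0 kW = 421.0 hp.

421 hp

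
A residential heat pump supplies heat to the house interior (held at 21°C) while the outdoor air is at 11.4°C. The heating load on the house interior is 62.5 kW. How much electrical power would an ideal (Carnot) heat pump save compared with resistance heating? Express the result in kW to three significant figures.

In absolute terms T_C = 284.55 K and T_H = 294.15 K, so ΔT = 9.600 K.
COP_Carnot = T_H/ΔT = 294.15/9.600 = 30.64.
Resistance heating needs Ẇ_res = Q̇_H = 62.50 kW; the reversible heat pump needs only Ẇ_hp = Q̇_H/COP = 2.040 kW.
Saving = 62.50 − 2.040 = 60.46 kW.

60.5 kW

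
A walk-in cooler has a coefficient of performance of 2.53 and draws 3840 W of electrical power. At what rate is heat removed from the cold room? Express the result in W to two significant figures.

9700 W

Q̇_C = COP × Ẇ = 2.53 × 3840 = 9715 W.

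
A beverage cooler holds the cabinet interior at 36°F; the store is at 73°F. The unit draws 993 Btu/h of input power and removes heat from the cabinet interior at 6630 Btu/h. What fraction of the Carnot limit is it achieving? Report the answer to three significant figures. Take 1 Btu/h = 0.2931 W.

0.498

COP_actual = Q̇_C/Ẇ = 6630/993.0 = 6.677.
In absolute terms T_C = 275.37 K and T_H = 295.93 K, so ΔT = 20.56 K.
COP_Carnot = T_C/ΔT = 275.37/20.56 = 13.40.
η_II = COP_actual/COP_Carnot = 6.677/13.40 = 0.4984.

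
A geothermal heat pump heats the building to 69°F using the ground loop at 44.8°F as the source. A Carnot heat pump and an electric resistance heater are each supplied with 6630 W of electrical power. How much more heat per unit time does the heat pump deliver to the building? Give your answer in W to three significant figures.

In absolute terms T_C = 280.26 K and T_H = 293.71 K, so ΔT = 13.44 K.
COP_Carnot = T_H/ΔT = 293.71/13.44 = 21.85.
The heat pump delivers Q̇_H = COP × Ẇ = 144800 W; the resistance heater delivers Ẇ = 6630 W.
Extra = (COP − 1)·Ẇ = 138200 W.

138000 W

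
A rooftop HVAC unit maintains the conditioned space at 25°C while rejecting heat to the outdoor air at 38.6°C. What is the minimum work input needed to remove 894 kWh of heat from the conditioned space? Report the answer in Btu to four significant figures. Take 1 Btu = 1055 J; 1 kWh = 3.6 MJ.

In absolute terms T_C = 298.15 K and T_H = 311.75 K, so ΔT = 13.60 K.
The reversible limit is COP_R = T_C/ΔT = 21.92, so W_min = Q_C/COP = Q_C·ΔT/T_C.
W_min = 894.0 × 13.60/298.15 = 40.78 kWh = 139200 Btu.

139200 Btu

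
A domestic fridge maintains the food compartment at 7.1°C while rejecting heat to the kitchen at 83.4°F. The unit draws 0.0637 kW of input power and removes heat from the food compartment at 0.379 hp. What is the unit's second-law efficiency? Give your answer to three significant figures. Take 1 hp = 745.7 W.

Converting, Q̇_C = 0.3790 hp = 0.2826 kW, so COP_actual = Q̇_C/Ẇ = 0.2826/0.06370 = 4.437.
In absolute terms T_C = 280.25 K and T_H = 301.71 K, so ΔT = 21.46 K.
COP_Carnot = T_C/ΔT = 280.25/21.46 = 13.06.
η_II = COP_actual/COP_Carnot = 4.437/13.06 = 0.3397.

0.340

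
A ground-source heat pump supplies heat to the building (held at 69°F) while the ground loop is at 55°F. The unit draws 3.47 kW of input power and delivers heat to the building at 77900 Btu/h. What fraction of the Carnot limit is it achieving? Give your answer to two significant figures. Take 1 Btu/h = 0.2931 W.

Converting, Q̇_H = 77900 Btu/h = 22.83 kW, so COP_actual = Q̇_H/Ẇ = 22.83/3.470 = 6.580.
In absolute terms T_C = 285.93 K and T_H = 293.71 K, so ΔT = 7.778 K.
COP_Carnot = T_H/ΔT = 293.71/7.778 = 37.76.
η_II = COP_actual/COP_Carnot = 6.580/37.76 = 0.1742.

0.17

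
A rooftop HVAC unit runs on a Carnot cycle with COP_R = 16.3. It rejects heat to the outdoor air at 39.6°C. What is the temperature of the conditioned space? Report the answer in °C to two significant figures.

22 °C

For a Carnot refrigerator COP_R = T_C/(T_H − T_C), so T_C = COP·T_H/(1 + COP).
With T_H = 312.75 K, T_C = 16.3 × 312.75/17.30 = 294.67 K.
Converting, 294.67 K = 21.52°C.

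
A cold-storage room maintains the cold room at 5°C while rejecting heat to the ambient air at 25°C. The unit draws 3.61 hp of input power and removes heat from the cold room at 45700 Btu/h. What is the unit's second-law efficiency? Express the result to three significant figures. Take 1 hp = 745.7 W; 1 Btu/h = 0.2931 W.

0.358

Converting, Q̇_C = 45700 Btu/h = 17.96 hp, so COP_actual = Q̇_C/Ẇ = 17.96/3.610 = 4.976.
In absolute terms T_C = 278.15 K and T_H = 298.15 K, so ΔT = 20.00 K.
COP_Carnot = T_C/ΔT = 278.15/20.00 = 13.91.
η_II = COP_actual/COP_Carnot = 4.976/13.91 = 0.3578.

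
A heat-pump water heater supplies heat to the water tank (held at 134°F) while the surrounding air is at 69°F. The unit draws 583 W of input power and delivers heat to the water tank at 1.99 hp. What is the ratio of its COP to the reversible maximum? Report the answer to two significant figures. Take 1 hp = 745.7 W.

0.28

Converting, Q̇_H = 1.990 hp = 1484 W, so COP_actual = Q̇_H/Ẇ = 1484/583.0 = 2.545.
In absolute terms T_C = 293.71 K and T_H = 329.82 K, so ΔT = 36.11 K.
COP_Carnot = T_H/ΔT = 329.82/36.11 = 9.133.
η_II = COP_actual/COP_Carnot = 2.545/9.133 = 0.2787.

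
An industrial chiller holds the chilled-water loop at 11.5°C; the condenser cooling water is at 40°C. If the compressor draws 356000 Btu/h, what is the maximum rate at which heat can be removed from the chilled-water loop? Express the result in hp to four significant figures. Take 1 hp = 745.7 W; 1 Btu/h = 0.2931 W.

1398 hp

In absolute terms T_C = 284.65 K and T_H = 313.15 K, so ΔT = 28.50 K.
COP_Carnot = T_C/ΔT = 284.65/28.50 = 9.988.
Q̇_max = COP_Carnot × Ẇ = 9.988 × 356000 Btu/h = 3556000 Btu/h = 1398 hp.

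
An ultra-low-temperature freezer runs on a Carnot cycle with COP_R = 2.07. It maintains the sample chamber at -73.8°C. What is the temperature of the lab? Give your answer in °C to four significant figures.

22.50 °C

COP_R = T_C/(T_H − T_C) gives T_H − T_C = T_C/COP.
With T_C = 199.35 K, T_H = 199.35 × (1 + 1/2.07) = 295.65 K.
Converting, 295.65 K = 22.50°C.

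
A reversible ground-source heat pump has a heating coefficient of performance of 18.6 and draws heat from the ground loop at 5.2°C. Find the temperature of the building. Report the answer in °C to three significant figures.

COP_HP = T_H/(T_H − T_C) rearranges to T_H = COP·T_C/(COP − 1).
With T_C = 278.35 K, T_H = 18.6 × 278.35/17.60 = 294.17 K.
Converting, 294.17 K = 21.02°C.

21.0 °C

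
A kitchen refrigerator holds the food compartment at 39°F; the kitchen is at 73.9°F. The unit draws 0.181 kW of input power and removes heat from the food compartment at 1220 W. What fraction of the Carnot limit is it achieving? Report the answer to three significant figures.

0.472

Converting, Q̇_C = 1220 W = 1.220 kW, so COP_actual = Q̇_C/Ẇ = 1.220/0.1810 = 6.740.
In absolute terms T_C = 277.04 K and T_H = 296.43 K, so ΔT = 19.39 K.
COP_Carnot = T_C/ΔT = 277.04/19.39 = 14.29.
η_II = COP_actual/COP_Carnot = 6.740/14.29 = 0.4717.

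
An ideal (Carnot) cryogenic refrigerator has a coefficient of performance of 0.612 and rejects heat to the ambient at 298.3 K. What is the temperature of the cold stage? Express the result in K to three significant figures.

For a Carnot refrigerator COP_R = T_C/(T_H − T_C), so T_C = COP·T_H/(1 + COP).
With T_H = 298.30 K, T_C = 0.612 × 298.30/1.612 = 113.25 K.

113 K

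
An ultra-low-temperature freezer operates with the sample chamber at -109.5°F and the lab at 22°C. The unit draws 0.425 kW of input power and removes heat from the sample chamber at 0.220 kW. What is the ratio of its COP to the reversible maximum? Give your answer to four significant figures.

COP_actual = Q̇_C/Ẇ = 0.2200/0.4250 = 0.5176.
In absolute terms T_C = 194.54 K and T_H = 295.15 K, so ΔT = 100.6 K.
COP_Carnot = T_C/ΔT = 194.54/100.6 = 1.934.
η_II = COP_actual/COP_Carnot = 0.5176/1.934 = 0.2677.

0.2677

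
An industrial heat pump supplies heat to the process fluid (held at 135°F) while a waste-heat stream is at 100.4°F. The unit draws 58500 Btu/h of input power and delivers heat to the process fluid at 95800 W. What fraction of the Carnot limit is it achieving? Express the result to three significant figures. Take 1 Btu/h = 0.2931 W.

Converting, Q̇_H = 95800 W = 326900 Btu/h, so COP_actual = Q̇_H/Ẇ = 326900/58500 = 5.587.
In absolute terms T_C = 311.15 K and T_H = 330.37 K, so ΔT = 19.22 K.
COP_Carnot = T_H/ΔT = 330.37/19.22 = 17.19.
η_II = COP_actual/COP_Carnot = 5.587/17.19 = 0.3251.

0.325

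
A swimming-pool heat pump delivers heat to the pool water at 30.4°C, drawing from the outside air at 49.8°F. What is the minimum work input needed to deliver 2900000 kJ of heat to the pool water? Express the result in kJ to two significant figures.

200000 kJ

In absolute terms T_C = 283.04 K and T_H = 303.55 K, so ΔT = 20.51 K.
The reversible limit is COP_HP = T_H/ΔT = 14.80, so W_min = Q_H/COP = Q_H·ΔT/T_H.
W_min = 2900000 × 20.51/303.55 = 196000 kJ.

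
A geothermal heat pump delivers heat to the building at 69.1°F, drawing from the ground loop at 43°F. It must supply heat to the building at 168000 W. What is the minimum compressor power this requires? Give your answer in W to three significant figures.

8290 W

In absolute terms T_C = 279.26 K and T_H = 293.76 K, so ΔT = 14.50 K.
COP_Carnot = T_H/ΔT = 293.76/14.50 = 20.26.
Ẇ_min = Q̇/COP_Carnot = 168000/20.26 = 8292 W.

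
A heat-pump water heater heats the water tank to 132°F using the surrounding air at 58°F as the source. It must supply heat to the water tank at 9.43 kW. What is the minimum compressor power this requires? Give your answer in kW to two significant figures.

1.2 kW

In absolute terms T_C = 287.59 K and T_H = 328.71 K, so ΔT = 41.11 K.
COP_Carnot = T_H/ΔT = 328.71/41.11 = 7.996.
Ẇ_min = Q̇/COP_Carnot = 9.430/7.996 = 1.179 kW.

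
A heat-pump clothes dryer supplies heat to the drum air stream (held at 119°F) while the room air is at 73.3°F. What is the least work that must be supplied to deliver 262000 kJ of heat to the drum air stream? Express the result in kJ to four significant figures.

20690 kJ

In absolute terms T_C = 296.09 K and T_H = 321.48 K, so ΔT = 25.39 K.
The reversible limit is COP_HP = T_H/ΔT = 12.66, so W_min = Q_H/COP = Q_H·ΔT/T_H.
W_min = 262000 × 25.39/321.48 = 20690 kJ.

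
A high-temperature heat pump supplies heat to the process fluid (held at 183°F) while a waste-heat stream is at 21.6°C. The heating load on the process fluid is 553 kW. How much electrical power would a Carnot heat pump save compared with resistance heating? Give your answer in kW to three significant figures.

457 kW

In absolute terms T_C = 294.75 K and T_H = 357.04 K, so ΔT = 62.29 K.
COP_Carnot = T_H/ΔT = 357.04/62.29 = 5.732.
Resistance heating needs Ẇ_res = Q̇_H = 553.0 kW; the reversible heat pump needs only Ẇ_hp = Q̇_H/COP = 96.48 kW.
Saving = 553.0 − 96.48 = 456.5 kW.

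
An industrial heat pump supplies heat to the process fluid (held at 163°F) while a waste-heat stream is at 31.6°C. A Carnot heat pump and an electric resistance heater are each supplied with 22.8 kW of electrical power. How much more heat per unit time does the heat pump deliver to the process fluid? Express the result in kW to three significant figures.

169 kW

In absolute terms T_C = 304.75 K and T_H = 345.93 K, so ΔT = 41.18 K.
COP_Carnot = T_H/ΔT = 345.93/41.18 = 8.401.
The heat pump delivers Q̇_H = COP × Ẇ = 191.5 kW; the resistance heater delivers Ẇ = 22.80 kW.
Extra = (COP − 1)·Ẇ = 168.7 kW.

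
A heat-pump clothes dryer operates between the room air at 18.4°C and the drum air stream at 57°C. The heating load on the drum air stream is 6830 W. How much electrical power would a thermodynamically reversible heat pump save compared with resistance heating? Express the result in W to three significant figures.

In absolute terms T_C = 291.55 K and T_H = 330.15 K, so ΔT = 38.60 K.
COP_Carnot = T_H/ΔT = 330.15/38.60 = 8.553.
Resistance heating needs Ẇ_res = Q̇_H = 6830 W; the reversible heat pump needs only Ẇ_hp = Q̇_H/COP = 798.5 W.
Saving = 6830 − 798.5 = 6031 W.

6030 W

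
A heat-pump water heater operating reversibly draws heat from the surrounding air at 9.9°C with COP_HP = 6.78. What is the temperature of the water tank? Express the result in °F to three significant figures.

COP_HP = T_H/(T_H − T_C) rearranges to T_H = COP·T_C/(COP − 1).
With T_C = 283.05 K, T_H = 6.78 × 283.05/5.780 = 332.02 K.
Converting, 332.02 K = 137.97°F.

138 °F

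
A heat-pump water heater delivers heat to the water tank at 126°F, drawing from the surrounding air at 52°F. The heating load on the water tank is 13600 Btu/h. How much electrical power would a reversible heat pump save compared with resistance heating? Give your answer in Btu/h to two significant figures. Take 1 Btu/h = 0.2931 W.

12000 Btu/h

In absolute terms T_C = 284.26 K and T_H = 325.37 K, so ΔT = 41.11 K.
COP_Carnot = T_H/ΔT = 325.37/41.11 = 7.914.
Resistance heating needs Ẇ_res = Q̇_H = 13600 Btu/h; the reversible heat pump needs only Ẇ_hp = Q̇_H/COP = 1718 Btu/h.
Saving = 13600 − 1718 = 11880 Btu/h.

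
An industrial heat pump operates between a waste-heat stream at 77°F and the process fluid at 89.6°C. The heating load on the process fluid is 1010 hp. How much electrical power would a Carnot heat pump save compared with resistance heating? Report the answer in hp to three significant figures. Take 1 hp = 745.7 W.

830 hp

In absolute terms T_C = 298.15 K and T_H = 362.75 K, so ΔT = 64.60 K.
COP_Carnot = T_H/ΔT = 362.75/64.60 = 5.615.
Resistance heating needs Ẇ_res = Q̇_H = 1010 hp; the reversible heat pump needs only Ẇ_hp = Q̇_H/COP = 179.9 hp.
Saving = 1010 − 179.9 = 830.1 hp.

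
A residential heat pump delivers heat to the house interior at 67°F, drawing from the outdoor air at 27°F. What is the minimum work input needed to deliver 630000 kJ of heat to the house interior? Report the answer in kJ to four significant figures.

47850 kJ

In absolute terms T_C = 270.37 K and T_H = 292.59 K, so ΔT = 22.22 K.
The reversible limit is COP_HP = T_H/ΔT = 13.17, so W_min = Q_H/COP = Q_H·ΔT/T_H.
W_min = 630000 × 22.22/292.59 = 47850 kJ.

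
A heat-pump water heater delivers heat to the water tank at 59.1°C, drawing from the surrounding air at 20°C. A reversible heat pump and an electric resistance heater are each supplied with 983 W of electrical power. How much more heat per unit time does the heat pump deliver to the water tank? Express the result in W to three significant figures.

In absolute terms T_C = 293.15 K and T_H = 332.25 K, so ΔT = 39.10 K.
COP_Carnot = T_H/ΔT = 332.25/39.10 = 8.497.
The heat pump delivers Q̇_H = COP × Ẇ = 8353 W; the resistance heater delivers Ẇ = 983.0 W.
Extra = (COP − 1)·Ẇ = 7370 W.

7370 W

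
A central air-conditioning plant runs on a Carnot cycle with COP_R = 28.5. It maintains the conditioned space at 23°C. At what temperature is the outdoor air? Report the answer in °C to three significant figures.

COP_R = T_C/(T_H − T_C) gives T_H − T_C = T_C/COP.
With T_C = 296.15 K, T_H = 296.15 × (1 + 1/28.5) = 306.54 K.
Converting, 306.54 K = 33.39°C.

33.4 °C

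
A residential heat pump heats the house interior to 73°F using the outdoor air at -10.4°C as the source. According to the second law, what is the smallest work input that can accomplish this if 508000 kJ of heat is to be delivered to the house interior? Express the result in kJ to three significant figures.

57000 kJ

In absolute terms T_C = 262.75 K and T_H = 295.93 K, so ΔT = 33.18 K.
The reversible limit is COP_HP = T_H/ΔT = 8.919, so W_min = Q_H/COP = Q_H·ΔT/T_H.
W_min = 508000 × 33.18/295.93 = 56950 kJ.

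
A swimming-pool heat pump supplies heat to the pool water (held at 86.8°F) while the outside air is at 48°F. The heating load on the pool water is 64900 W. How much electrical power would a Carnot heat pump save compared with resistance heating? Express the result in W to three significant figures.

60300 W

In absolute terms T_C = 282.04 K and T_H = 303.59 K, so ΔT = 21.56 K.
COP_Carnot = T_H/ΔT = 303.59/21.56 = 14.08.
Resistance heating needs Ẇ_res = Q̇_H = 64900 W; the reversible heat pump needs only Ẇ_hp = Q̇_H/COP = 4608 W.
Saving = 64900 − 4608 = 60290 W.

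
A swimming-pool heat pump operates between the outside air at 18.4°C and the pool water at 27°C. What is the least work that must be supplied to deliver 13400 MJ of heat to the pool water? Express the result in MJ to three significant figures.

384 MJ

In absolute terms T_C = 291.55 K and T_H = 300.15 K, so ΔT = 8.600 K.
The reversible limit is COP_HP = T_H/ΔT = 34.90, so W_min = Q_H/COP = Q_H·ΔT/T_H.
W_min = 13400 × 8.600/300.15 = 383.9 MJ.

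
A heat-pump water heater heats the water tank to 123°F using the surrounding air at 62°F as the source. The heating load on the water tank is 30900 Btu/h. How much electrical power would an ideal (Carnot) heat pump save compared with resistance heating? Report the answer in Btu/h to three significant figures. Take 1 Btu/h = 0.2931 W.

In absolute terms T_C = 289.82 K and T_H = 323.71 K, so ΔT = 33.89 K.
COP_Carnot = T_H/ΔT = 323.71/33.89 = 9.552.
Resistance heating needs Ẇ_res = Q̇_H = 30900 Btu/h; the reversible heat pump needs only Ẇ_hp = Q̇_H/COP = 3235 Btu/h.
Saving = 30900 − 3235 = 27670 Btu/h.

27700 Btu/h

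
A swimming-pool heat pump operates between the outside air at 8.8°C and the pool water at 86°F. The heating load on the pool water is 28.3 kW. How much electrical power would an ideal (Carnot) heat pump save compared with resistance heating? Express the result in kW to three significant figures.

In absolute terms T_C = 281.95 K and T_H = 303.15 K, so ΔT = 21.20 K.
COP_Carnot = T_H/ΔT = 303.15/21.20 = 14.30.
Resistance heating needs Ẇ_res = Q̇_H = 28.30 kW; the reversible heat pump needs only Ẇ_hp = Q̇_H/COP = 1.979 kW.
Saving = 28.30 − 1.979 = 26.32 kW.

26.3 kW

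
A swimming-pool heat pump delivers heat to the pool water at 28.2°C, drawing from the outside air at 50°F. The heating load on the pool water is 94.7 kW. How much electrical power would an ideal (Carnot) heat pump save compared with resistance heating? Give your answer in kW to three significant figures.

In absolute terms T_C = 283.15 K and T_H = 301.35 K, so ΔT = 18.20 K.
COP_Carnot = T_H/ΔT = 301.35/18.20 = 16.56.
Resistance heating needs Ẇ_res = Q̇_H = 94.70 kW; the reversible heat pump needs only Ẇ_hp = Q̇_H/COP = 5.719 kW.
Saving = 94.70 − 5.719 = 88.98 kW.

89.0 kW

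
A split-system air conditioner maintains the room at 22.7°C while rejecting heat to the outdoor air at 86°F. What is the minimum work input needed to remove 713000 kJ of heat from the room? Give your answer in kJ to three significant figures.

In absolute terms T_C = 295.85 K and T_H = 303.15 K, so ΔT = 7.300 K.
The reversible limit is COP_R = T_C/ΔT = 40.53, so W_min = Q_C/COP = Q_C·ΔT/T_C.
W_min = 713000 × 7.300/295.85 = 17590 kJ.

17600 kJ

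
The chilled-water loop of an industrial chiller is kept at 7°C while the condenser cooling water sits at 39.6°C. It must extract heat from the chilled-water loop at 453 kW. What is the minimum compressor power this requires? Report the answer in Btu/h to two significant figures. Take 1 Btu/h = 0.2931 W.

180000 Btu/h

In absolute terms T_C = 280.15 K and T_H = 312.75 K, so ΔT = 32.60 K.
COP_Carnot = T_C/ΔT = 280.15/32.60 = 8.594.
Ẇ_min = Q̇/COP_Carnot = 453.0/8.594 = 52.71 kW = 179800 Btu/h.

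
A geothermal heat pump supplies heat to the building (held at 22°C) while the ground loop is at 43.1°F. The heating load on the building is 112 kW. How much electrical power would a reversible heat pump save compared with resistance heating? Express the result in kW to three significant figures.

106 kW

In absolute terms T_C = 279.32 K and T_H = 295.15 K, so ΔT = 15.83 K.
COP_Carnot = T_H/ΔT = 295.15/15.83 = 18.64.
Resistance heating needs Ẇ_res = Q̇_H = 112.0 kW; the reversible heat pump needs only Ẇ_hp = Q̇_H/COP = 6.008 kW.
Saving = 112.0 − 6.008 = 106.0 kW.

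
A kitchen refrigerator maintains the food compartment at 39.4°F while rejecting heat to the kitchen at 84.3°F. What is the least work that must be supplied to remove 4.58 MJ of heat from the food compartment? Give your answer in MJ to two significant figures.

In absolute terms T_C = 277.26 K and T_H = 302.21 K, so ΔT = 24.94 K.
The reversible limit is COP_R = T_C/ΔT = 11.12, so W_min = Q_C/COP = Q_C·ΔT/T_C.
W_min = 4.580 × 24.94/277.26 = 0.4121 MJ.

0.41 MJ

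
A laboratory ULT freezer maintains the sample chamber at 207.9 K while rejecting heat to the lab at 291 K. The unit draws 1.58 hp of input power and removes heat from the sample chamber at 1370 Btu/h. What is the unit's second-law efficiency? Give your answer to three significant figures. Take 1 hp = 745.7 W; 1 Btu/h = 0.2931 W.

0.136

Converting, Q̇_C = 1370 Btu/h = 0.5385 hp, so COP_actual = Q̇_C/Ẇ = 0.5385/1.580 = 0.3408.
The reservoir spacing is ΔT = 291 − 207.9 = 83.10 K.
COP_Carnot = T_C/ΔT = 207.90/83.10 = 2.502.
η_II = COP_actual/COP_Carnot = 0.3408/2.502 = 0.1362.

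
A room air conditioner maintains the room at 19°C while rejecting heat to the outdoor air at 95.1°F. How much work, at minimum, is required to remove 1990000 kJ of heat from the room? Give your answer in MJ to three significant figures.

In absolute terms T_C = 292.15 K and T_H = 308.21 K, so ΔT = 16.06 K.
The reversible limit is COP_R = T_C/ΔT = 18.20, so W_min = Q_C/COP = Q_C·ΔT/T_C.
W_min = 1990000 × 16.06/292.15 = 109400 kJ = 109.4 MJ.

109 MJ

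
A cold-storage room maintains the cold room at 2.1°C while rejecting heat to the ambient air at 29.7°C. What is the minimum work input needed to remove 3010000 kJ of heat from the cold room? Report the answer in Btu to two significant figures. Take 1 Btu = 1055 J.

290000 Btu

In absolute terms T_C = 275.25 K and T_H = 302.85 K, so ΔT = 27.60 K.
The reversible limit is COP_R = T_C/ΔT = 9.973, so W_min = Q_C/COP = Q_C·ΔT/T_C.
W_min = 3010000 × 27.60/275.25 = 301800 kJ = 286100 Btu.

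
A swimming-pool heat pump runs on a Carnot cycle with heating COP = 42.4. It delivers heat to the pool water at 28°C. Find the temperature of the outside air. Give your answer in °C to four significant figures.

20.90 °C

COP_HP = T_H/(T_H − T_C) gives T_H − T_C = T_H/COP.
With T_H = 301.15 K, T_C = 301.15 × (1 − 1/42.4) = 294.05 K.
Converting, 294.05 K = 20.90°C.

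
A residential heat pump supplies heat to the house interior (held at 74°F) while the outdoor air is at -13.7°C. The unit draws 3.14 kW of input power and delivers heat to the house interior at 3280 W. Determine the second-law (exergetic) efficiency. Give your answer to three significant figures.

Converting, Q̇_H = 3280 W = 3.280 kW, so COP_actual = Q̇_H/Ẇ = 3.280/3.140 = 1.045.
In absolute terms T_C = 259.45 K and T_H = 296.48 K, so ΔT = 37.03 K.
COP_Carnot = T_H/ΔT = 296.48/37.03 = 8.006.
η_II = COP_actual/COP_Carnot = 1.045/8.006 = 0.1305.

0.130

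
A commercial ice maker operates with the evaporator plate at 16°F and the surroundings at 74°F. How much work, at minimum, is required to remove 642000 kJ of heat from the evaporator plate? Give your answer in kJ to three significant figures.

78300 kJ

In absolute terms T_C = 264.26 K and T_H = 296.48 K, so ΔT = 32.22 K.
The reversible limit is COP_R = T_C/ΔT = 8.201, so W_min = Q_C/COP = Q_C·ΔT/T_C.
W_min = 642000 × 32.22/264.26 = 78280 kJ.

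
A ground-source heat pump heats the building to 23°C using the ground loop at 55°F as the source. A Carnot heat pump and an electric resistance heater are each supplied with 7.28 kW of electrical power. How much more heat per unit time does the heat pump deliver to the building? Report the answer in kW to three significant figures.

204 kW

In absolute terms T_C = 285.93 K and T_H = 296.15 K, so ΔT = 10.22 K.
COP_Carnot = T_H/ΔT = 296.15/10.22 = 28.97.
The heat pump delivers Q̇_H = COP × Ẇ = 210.9 kW; the resistance heater delivers Ẇ = 7.280 kW.
Extra = (COP − 1)·Ẇ = 203.6 kW.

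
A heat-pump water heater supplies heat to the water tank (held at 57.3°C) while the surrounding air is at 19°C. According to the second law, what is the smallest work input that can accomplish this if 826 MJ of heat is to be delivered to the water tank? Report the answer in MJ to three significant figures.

In absolute terms T_C = 292.15 K and T_H = 330.45 K, so ΔT = 38.30 K.
The reversible limit is COP_HP = T_H/ΔT = 8.628, so W_min = Q_H/COP = Q_H·ΔT/T_H.
W_min = 826.0 × 38.30/330.45 = 95.74 MJ.

95.7 MJ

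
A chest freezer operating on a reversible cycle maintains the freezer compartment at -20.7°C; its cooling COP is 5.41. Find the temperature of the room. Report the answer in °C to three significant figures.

COP_R = T_C/(T_H − T_C) gives T_H − T_C = T_C/COP.
With T_C = 252.45 K, T_H = 252.45 × (1 + 1/5.41) = 299.11 K.
Converting, 299.11 K = 25.96°C.

26.0 °C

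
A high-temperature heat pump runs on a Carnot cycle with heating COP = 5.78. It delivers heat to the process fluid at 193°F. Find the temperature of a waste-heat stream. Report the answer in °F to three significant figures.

80.1 °F

COP_HP = T_H/(T_H − T_C) gives T_H − T_C = T_H/COP.
With T_H = 362.59 K, T_C = 362.59 × (1 − 1/5.78) = 299.86 K.
Converting, 299.86 K = 80.08°F.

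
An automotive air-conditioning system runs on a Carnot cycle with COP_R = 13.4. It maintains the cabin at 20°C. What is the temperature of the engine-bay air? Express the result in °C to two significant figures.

42 °C

COP_R = T_C/(T_H − T_C) gives T_H − T_C = T_C/COP.
With T_C = 293.15 K, T_H = 293.15 × (1 + 1/13.4) = 315.03 K.
Converting, 315.03 K = 41.88°C.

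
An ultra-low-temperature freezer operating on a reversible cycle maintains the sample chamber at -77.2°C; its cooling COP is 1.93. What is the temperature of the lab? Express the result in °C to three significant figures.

24.3 °C

COP_R = T_C/(T_H − T_C) gives T_H − T_C = T_C/COP.
With T_C = 195.95 K, T_H = 195.95 × (1 + 1/1.93) = 297.48 K.
Converting, 297.48 K = 24.33°C.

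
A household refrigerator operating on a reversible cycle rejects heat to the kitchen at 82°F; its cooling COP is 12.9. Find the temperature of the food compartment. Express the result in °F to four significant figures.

43.03 °F

For a Carnot refrigerator COP_R = T_C/(T_H − T_C), so T_C = COP·T_H/(1 + COP).
With T_H = 300.93 K, T_C = 12.9 × 300.93/13.90 = 279.28 K.
Converting, 279.28 K = 43.03°F.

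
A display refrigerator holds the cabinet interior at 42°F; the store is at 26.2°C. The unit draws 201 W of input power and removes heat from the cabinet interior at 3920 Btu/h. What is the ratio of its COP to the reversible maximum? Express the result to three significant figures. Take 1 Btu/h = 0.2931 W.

0.423

Converting, Q̇_C = 3920 Btu/h = 1149 W, so COP_actual = Q̇_C/Ẇ = 1149/201.0 = 5.716.
In absolute terms T_C = 278.71 K and T_H = 299.35 K, so ΔT = 20.64 K.
COP_Carnot = T_C/ΔT = 278.71/20.64 = 13.50.
η_II = COP_actual/COP_Carnot = 5.716/13.50 = 0.4234.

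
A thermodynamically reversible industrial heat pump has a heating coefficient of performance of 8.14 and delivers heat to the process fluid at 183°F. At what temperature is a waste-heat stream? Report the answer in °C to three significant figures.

40.0 °C

COP_HP = T_H/(T_H − T_C) gives T_H − T_C = T_H/COP.
With T_H = 357.04 K, T_C = 357.04 × (1 − 1/8.14) = 313.18 K.
Converting, 313.18 K = 40.03°C.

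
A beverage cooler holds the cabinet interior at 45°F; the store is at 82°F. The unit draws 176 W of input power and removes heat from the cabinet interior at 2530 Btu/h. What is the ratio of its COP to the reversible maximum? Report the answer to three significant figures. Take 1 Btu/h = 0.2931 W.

0.309

Converting, Q̇_C = 2530 Btu/h = 741.5 W, so COP_actual = Q̇_C/Ẇ = 741.5/176.0 = 4.213.
In absolute terms T_C = 280.37 K and T_H = 300.93 K, so ΔT = 20.56 K.
COP_Carnot = T_C/ΔT = 280.37/20.56 = 13.64.
η_II = COP_actual/COP_Carnot = 4.213/13.64 = 0.3089.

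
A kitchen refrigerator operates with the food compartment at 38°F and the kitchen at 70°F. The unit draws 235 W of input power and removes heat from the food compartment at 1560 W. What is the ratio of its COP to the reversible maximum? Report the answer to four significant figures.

COP_actual = Q̇_C/Ẇ = 1560/235.0 = 6.638.
In absolute terms T_C = 276.48 K and T_H = 294.26 K, so ΔT = 17.78 K.
COP_Carnot = T_C/ΔT = 276.48/17.78 = 15.55.
η_II = COP_actual/COP_Carnot = 6.638/15.55 = 0.4268.

0.4268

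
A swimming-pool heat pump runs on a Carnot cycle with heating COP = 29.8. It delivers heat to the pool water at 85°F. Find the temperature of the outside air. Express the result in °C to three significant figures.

19.3 °C

COP_HP = T_H/(T_H − T_C) gives T_H − T_C = T_H/COP.
With T_H = 302.59 K, T_C = 302.59 × (1 − 1/29.8) = 292.44 K.
Converting, 292.44 K = 19.29°C.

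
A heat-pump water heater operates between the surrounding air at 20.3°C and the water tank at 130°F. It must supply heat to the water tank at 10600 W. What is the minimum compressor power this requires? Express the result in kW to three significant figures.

In absolute terms T_C = 293.45 K and T_H = 327.59 K, so ΔT = 34.14 K.
COP_Carnot = T_H/ΔT = 327.59/34.14 = 9.594.
Ẇ_min = Q̇/COP_Carnot = 10600/9.594 = 1105 W = 1.105 kW.

1.10 kW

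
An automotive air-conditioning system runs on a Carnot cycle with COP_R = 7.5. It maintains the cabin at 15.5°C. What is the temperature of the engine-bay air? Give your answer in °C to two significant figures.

COP_R = T_C/(T_H − T_C) gives T_H − T_C = T_C/COP.
With T_C = 288.65 K, T_H = 288.65 × (1 + 1/7.5) = 327.14 K.
Converting, 327.14 K = 53.99°C.

54 °C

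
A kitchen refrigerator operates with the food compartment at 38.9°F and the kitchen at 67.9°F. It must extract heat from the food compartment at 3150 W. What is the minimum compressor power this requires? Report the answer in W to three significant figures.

In absolute terms T_C = 276.98 K and T_H = 293.09 K, so ΔT = 16.11 K.
COP_Carnot = T_C/ΔT = 276.98/16.11 = 17.19.
Ẇ_min = Q̇/COP_Carnot = 3150/17.19 = 183.2 W.

183 W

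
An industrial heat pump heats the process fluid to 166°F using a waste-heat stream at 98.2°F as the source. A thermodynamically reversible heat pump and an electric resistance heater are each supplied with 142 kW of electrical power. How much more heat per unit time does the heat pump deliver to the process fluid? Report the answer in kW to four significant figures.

1168 kW

In absolute terms T_C = 309.93 K and T_H = 347.59 K, so ΔT = 37.67 K.
COP_Carnot = T_H/ΔT = 347.59/37.67 = 9.228.
The heat pump delivers Q̇_H = COP × Ẇ = 1310 kW; the resistance heater delivers Ẇ = 142.0 kW.
Extra = (COP − 1)·Ẇ = 1168 kW.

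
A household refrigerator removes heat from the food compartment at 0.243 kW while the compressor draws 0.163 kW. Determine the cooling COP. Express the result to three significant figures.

1.49

The first law gives Q̇_H = Q̇_C + Ẇ, so the three rates are Q̇_C = 0.2430, Q̇_H = 0.4060, Ẇ = 0.1630 kW.
COP_R = Q̇_C/Ẇ = 0.2430/0.1630 = 1.491.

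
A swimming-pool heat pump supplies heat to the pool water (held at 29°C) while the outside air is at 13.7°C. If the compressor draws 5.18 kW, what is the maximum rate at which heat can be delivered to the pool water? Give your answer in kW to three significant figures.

102 kW

In absolute terms T_C = 286.85 K and T_H = 302.15 K, so ΔT = 15.30 K.
COP_Carnot = T_H/ΔT = 302.15/15.30 = 19.75.
Q̇_max = COP_Carnot × Ẇ = 19.75 × 5.180 kW = 102.3 kW.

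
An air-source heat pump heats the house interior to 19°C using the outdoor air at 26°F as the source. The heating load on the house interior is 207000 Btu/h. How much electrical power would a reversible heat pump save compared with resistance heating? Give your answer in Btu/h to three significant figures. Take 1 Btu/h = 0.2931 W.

In absolute terms T_C = 269.82 K and T_H = 292.15 K, so ΔT = 22.33 K.
COP_Carnot = T_H/ΔT = 292.15/22.33 = 13.08.
Resistance heating needs Ẇ_res = Q̇_H = 207000 Btu/h; the reversible heat pump needs only Ẇ_hp = Q̇_H/COP = 15820 Btu/h.
Saving = 207000 − 15820 = 191200 Btu/h.

191000 Btu/h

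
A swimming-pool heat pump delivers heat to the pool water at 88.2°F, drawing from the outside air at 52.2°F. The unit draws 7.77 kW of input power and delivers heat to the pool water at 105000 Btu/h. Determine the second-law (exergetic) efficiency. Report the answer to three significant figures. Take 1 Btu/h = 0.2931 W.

0.260

Converting, Q̇_H = 105000 Btu/h = 30.78 kW, so COP_actual = Q̇_H/Ẇ = 30.78/7.770 = 3.961.
In absolute terms T_C = 284.37 K and T_H = 304.37 K, so ΔT = 20.00 K.
COP_Carnot = T_H/ΔT = 304.37/20.00 = 15.22.
η_II = COP_actual/COP_Carnot = 3.961/15.22 = 0.2603.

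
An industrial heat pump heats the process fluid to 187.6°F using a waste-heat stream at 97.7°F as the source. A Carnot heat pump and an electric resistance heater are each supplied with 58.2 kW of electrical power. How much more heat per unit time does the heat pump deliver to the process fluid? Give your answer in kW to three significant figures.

361 kW

In absolute terms T_C = 309.65 K and T_H = 359.59 K, so ΔT = 49.94 K.
COP_Carnot = T_H/ΔT = 359.59/49.94 = 7.200.
The heat pump delivers Q̇_H = COP × Ẇ = 419.0 kW; the resistance heater delivers Ẇ = 58.20 kW.
Extra = (COP − 1)·Ẇ = 360.8 kW.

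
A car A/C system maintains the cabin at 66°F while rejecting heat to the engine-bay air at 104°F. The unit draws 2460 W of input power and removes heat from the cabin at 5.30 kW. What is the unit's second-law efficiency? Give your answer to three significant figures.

0.156

Converting, Q̇_C = 5.300 kW = 5300 W, so COP_actual = Q̇_C/Ẇ = 5300/2460 = 2.154.
In absolute terms T_C = 292.04 K and T_H = 313.15 K, so ΔT = 21.11 K.
COP_Carnot = T_C/ΔT = 292.04/21.11 = 13.83.
η_II = COP_actual/COP_Carnot = 2.154/13.83 = 0.1557.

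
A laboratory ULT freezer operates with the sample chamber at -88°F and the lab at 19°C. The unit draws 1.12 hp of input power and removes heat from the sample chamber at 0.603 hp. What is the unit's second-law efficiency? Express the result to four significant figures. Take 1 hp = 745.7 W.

COP_actual = Q̇_C/Ẇ = 0.6030/1.120 = 0.5384.
In absolute terms T_C = 206.48 K and T_H = 292.15 K, so ΔT = 85.67 K.
COP_Carnot = T_C/ΔT = 206.48/85.67 = 2.410.
η_II = COP_actual/COP_Carnot = 0.5384/2.410 = 0.2234.

0.2234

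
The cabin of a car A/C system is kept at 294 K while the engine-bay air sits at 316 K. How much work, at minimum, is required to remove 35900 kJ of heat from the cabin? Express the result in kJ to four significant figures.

The reservoir spacing is ΔT = 316 − 294 = 22.00 K.
The reversible limit is COP_R = T_C/ΔT = 13.36, so W_min = Q_C/COP = Q_C·ΔT/T_C.
W_min = 35900 × 22.00/294.00 = 2686 kJ.

2686 kJ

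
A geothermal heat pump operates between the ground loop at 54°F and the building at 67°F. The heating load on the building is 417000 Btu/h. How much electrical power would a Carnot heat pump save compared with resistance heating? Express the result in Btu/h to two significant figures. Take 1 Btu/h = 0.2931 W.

In absolute terms T_C = 285.37 K and T_H = 292.59 K, so ΔT = 7.222 K.
COP_Carnot = T_H/ΔT = 292.59/7.222 = 40.51.
Resistance heating needs Ẇ_res = Q̇_H = 417000 Btu/h; the reversible heat pump needs only Ẇ_hp = Q̇_H/COP = 10290 Btu/h.
Saving = 417000 − 10290 = 406700 Btu/h.

410000 Btu/h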